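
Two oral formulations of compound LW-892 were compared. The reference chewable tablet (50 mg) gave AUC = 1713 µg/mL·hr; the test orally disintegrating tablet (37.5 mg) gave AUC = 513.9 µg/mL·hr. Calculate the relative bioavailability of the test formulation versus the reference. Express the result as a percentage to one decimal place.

F_rel = (AUC_test/D_test) / (AUC_ref/D_ref)
      = (513.9/37.5) / (1713/50)
      = 13.704 / 34.26 = 0.4000 = 40.00%

F_rel = 40.0%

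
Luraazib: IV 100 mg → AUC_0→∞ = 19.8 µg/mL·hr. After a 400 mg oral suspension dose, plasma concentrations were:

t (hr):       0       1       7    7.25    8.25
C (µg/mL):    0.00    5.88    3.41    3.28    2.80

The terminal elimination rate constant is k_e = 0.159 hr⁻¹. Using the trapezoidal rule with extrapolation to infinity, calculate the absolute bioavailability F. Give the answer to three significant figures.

Trapezoidal AUC_0→8.25 (oral suspension):
  [0→1]: (0.00+5.88)/2 × 1 = 2.94
  [1→7]: (5.88+3.41)/2 × 6 = 27.87
  [7→7.25]: (3.41+3.28)/2 × 0.25 = 0.83625
  [7.25→8.25]: (3.28+2.80)/2 × 1 = 3.04
  Sum = 34.68625 µg/mL·hr
Tail: C_last/k_e = 2.80/0.159 = 17.610
AUC_0→∞ (oral suspension) = 34.68625 + 17.610 = 52.29625 µg/mL·hr
F = (AUC_ev/D_ev)/(AUC_iv/D_iv) = (52.29625/400)/(19.8/100) = 0.130741/0.198 = 0.6603

F = 0.660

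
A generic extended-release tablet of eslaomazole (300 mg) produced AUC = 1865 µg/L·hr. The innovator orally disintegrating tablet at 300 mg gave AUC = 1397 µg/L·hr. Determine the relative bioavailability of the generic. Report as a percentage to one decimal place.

F_rel = 133.5%

F_rel = (AUC_test/D_test) / (AUC_ref/D_ref)
      = (1865/300) / (1397/300)
      = 6.21667 / 4.65667 = 1.3350 = 133.50%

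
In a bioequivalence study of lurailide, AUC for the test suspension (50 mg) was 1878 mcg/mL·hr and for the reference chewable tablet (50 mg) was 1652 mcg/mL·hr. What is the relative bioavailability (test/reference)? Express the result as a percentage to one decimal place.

F_rel = (AUC_test/D_test) / (AUC_ref/D_ref)
      = (1878/50) / (1652/50)
      = 37.56 / 33.04 = 1.1368 = 113.68%

F_rel = 113.7%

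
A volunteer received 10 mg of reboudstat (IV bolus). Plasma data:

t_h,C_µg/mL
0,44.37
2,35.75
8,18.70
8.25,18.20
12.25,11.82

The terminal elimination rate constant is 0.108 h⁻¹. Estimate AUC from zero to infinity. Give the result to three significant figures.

AUC = 418 µg/mL·h

Trapezoidal AUC_0→12.25:
  [0→2]: (44.37+35.75)/2 × 2 = 80.12
  [2→8]: (35.75+18.70)/2 × 6 = 163.35
  [8→8.25]: (18.70+18.20)/2 × 0.25 = 4.6125
  [8.25→12.25]: (18.20+11.82)/2 × 4 = 60.04
  Sum = 308.1225 µg/mL·h
Extrapolated tail: C_last / k_e = 11.82 / 0.108 = 109.444
AUC_0→∞ = 308.1225 + 109.444 = 417.5665 µg/mL·h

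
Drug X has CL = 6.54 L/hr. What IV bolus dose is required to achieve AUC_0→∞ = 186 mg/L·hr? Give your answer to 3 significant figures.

Dose_iv = CL × AUC_0→∞
     = 6.54 × 186 = 1216.44 mg

Dose = 1220 mg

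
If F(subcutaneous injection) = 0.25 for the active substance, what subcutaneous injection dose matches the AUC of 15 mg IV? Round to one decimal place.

D_subcutaneous = 60.0 mg

For equal systemic exposure: F × D_ev = D_iv
D_ev = D_iv / F = 15 / 0.25 = 60 mg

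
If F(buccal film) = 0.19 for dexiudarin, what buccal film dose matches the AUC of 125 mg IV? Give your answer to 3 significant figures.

D_buccal = 658 mg

For equal systemic exposure: F × D_ev = D_iv
D_ev = D_iv / F = 125 / 0.19 = 657.895 mg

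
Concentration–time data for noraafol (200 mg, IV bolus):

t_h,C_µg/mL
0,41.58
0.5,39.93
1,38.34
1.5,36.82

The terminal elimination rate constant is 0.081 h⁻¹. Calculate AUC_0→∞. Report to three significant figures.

Trapezoidal AUC_0→1.5:
  [0→0.5]: (41.58+39.93)/2 × 0.5 = 20.3775
  [0.5→1]: (39.93+38.34)/2 × 0.5 = 19.5675
  [1→1.5]: (38.34+36.82)/2 × 0.5 = 18.79
  Sum = 58.735 µg/mL·h
Extrapolated tail: C_last / k_e = 36.82 / 0.081 = 454.568
AUC_0→∞ = 58.735 + 454.568 = 513.303 µg/mL·h

AUC = 513 µg/mL·h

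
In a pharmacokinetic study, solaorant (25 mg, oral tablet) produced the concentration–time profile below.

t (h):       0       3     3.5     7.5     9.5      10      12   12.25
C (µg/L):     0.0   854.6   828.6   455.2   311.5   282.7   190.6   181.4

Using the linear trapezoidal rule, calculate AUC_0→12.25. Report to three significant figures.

AUC = 5710 µg/L·h

Trapezoidal AUC_0→12.25:
  [0→3]: (0.0+854.6)/2 × 3 = 1281.9
  [3→3.5]: (854.6+828.6)/2 × 0.5 = 420.8
  [3.5→7.5]: (828.6+455.2)/2 × 4 = 2567.6
  [7.5→9.5]: (455.2+311.5)/2 × 2 = 766.7
  [9.5→10]: (311.5+282.7)/2 × 0.5 = 148.55
  [10→12]: (282.7+190.6)/2 × 2 = 473.3
  [12→12.25]: (190.6+181.4)/2 × 0.25 = 46.5
  Sum = 5705.35 µg/L·h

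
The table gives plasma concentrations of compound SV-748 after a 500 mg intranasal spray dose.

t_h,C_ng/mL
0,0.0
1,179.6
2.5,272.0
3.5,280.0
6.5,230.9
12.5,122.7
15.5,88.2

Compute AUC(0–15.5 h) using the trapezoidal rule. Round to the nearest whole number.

Trapezoidal AUC_0→15.5:
  [0→1]: (0.0+179.6)/2 × 1 = 89.8
  [1→2.5]: (179.6+272.0)/2 × 1.5 = 338.7
  [2.5→3.5]: (272.0+280.0)/2 × 1 = 276.0
  [3.5→6.5]: (280.0+230.9)/2 × 3 = 766.35
  [6.5→12.5]: (230.9+122.7)/2 × 6 = 1060.8
  [12.5→15.5]: (122.7+88.2)/2 × 3 = 316.35
  Sum = 2848.0 ng/mL·h

AUC = 2848 ng/mL·h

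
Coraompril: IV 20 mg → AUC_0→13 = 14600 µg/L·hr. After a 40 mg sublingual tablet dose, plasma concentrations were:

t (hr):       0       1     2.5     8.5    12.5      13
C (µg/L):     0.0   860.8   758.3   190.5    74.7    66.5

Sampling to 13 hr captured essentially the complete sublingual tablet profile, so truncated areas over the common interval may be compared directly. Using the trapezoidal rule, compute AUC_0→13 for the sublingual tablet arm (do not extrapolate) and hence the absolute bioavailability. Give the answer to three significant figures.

Trapezoidal AUC_0→13 (sublingual tablet):
  [0→1]: (0.0+860.8)/2 × 1 = 430.4
  [1→2.5]: (860.8+758.3)/2 × 1.5 = 1214.325
  [2.5→8.5]: (758.3+190.5)/2 × 6 = 2846.4
  [8.5→12.5]: (190.5+74.7)/2 × 4 = 530.4
  [12.5→13]: (74.7+66.5)/2 × 0.5 = 35.3
  Sum = 5056.825 µg/L·hr
F = (AUC_ev/D_ev)/(AUC_iv/D_iv) = (5056.825/40)/(14600/20) = 126.421/730 = 0.1732

F = 0.173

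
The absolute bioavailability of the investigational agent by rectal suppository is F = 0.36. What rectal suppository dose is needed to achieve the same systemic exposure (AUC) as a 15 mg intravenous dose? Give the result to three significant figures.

For equal systemic exposure: F × D_ev = D_iv
D_ev = D_iv / F = 15 / 0.36 = 41.6667 mg

D_rectal = 41.7 mg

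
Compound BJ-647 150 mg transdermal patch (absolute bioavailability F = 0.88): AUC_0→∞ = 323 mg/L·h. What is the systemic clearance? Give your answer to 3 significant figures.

CL = F × Dose / AUC_0→∞
   = 0.88 × 150 / 323 = 0.408669 L/h

CL = 0.409 L/h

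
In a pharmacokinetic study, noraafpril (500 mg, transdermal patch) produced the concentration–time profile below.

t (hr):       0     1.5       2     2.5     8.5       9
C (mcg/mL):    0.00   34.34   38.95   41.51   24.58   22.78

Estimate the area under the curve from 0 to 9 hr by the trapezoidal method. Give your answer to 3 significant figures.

Trapezoidal AUC_0→9:
  [0→1.5]: (0.00+34.34)/2 × 1.5 = 25.755
  [1.5→2]: (34.34+38.95)/2 × 0.5 = 18.3225
  [2→2.5]: (38.95+41.51)/2 × 0.5 = 20.115
  [2.5→8.5]: (41.51+24.58)/2 × 6 = 198.27
  [8.5→9]: (24.58+22.78)/2 × 0.5 = 11.84
  Sum = 274.3025 mcg/mL·hr

AUC = 274 mcg/mL·hr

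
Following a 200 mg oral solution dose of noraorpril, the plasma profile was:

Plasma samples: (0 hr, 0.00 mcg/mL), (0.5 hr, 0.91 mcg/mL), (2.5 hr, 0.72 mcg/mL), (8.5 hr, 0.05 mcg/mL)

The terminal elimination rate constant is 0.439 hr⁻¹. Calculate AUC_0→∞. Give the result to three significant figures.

Trapezoidal AUC_0→8.5:
  [0→0.5]: (0.00+0.91)/2 × 0.5 = 0.2275
  [0.5→2.5]: (0.91+0.72)/2 × 2 = 1.63
  [2.5→8.5]: (0.72+0.05)/2 × 6 = 2.31
  Sum = 4.1675 mcg/mL·hr
Extrapolated tail: C_last / k_e = 0.05 / 0.439 = 0.114
AUC_0→∞ = 4.1675 + 0.114 = 4.2815 mcg/mL·hr

AUC = 4.28 mcg/mL·hr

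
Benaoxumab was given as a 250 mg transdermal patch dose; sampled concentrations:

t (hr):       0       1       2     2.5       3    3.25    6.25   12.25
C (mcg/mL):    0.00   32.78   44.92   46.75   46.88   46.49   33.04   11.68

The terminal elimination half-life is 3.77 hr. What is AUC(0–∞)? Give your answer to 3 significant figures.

Trapezoidal AUC_0→12.25:
  [0→1]: (0.00+32.78)/2 × 1 = 16.39
  [1→2]: (32.78+44.92)/2 × 1 = 38.85
  [2→2.5]: (44.92+46.75)/2 × 0.5 = 22.9175
  [2.5→3]: (46.75+46.88)/2 × 0.5 = 23.4075
  [3→3.25]: (46.88+46.49)/2 × 0.25 = 11.67125
  [3.25→6.25]: (46.49+33.04)/2 × 3 = 119.295
  [6.25→12.25]: (33.04+11.68)/2 × 6 = 134.16
  Sum = 366.69125 mcg/mL·hr
k_e = ln2 / t½ = 0.693147 / 3.77 = 0.1839 hr^-1
Extrapolated tail: C_last / k_e = 11.68 / 0.1839 = 63.513
AUC_0→∞ = 366.69125 + 63.513 = 430.20425 mcg/mL·hr

AUC = 430 mcg/mL·hr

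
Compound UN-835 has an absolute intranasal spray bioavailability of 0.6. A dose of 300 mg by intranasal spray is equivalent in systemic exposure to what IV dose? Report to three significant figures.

D_iv = 180 mg

Systemic exposure from an extravascular dose = F × D_ev, so the equivalent IV dose is F × D_ev.
D_iv = F × D_ev = 0.6 × 300 = 180 mg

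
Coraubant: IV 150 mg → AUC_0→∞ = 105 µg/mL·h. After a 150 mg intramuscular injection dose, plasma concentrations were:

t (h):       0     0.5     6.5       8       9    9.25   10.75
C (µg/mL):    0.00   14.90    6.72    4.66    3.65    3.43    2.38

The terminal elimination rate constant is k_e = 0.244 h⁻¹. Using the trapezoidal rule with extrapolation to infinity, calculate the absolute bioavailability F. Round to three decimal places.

F = 0.917

Trapezoidal AUC_0→10.75 (intramuscular injection):
  [0→0.5]: (0.00+14.90)/2 × 0.5 = 3.725
  [0.5→6.5]: (14.90+6.72)/2 × 6 = 64.86
  [6.5→8]: (6.72+4.66)/2 × 1.5 = 8.535
  [8→9]: (4.66+3.65)/2 × 1 = 4.155
  [9→9.25]: (3.65+3.43)/2 × 0.25 = 0.885
  [9.25→10.75]: (3.43+2.38)/2 × 1.5 = 4.3575
  Sum = 86.5175 µg/mL·h
Tail: C_last/k_e = 2.38/0.244 = 9.754
AUC_0→∞ (intramuscular injection) = 86.5175 + 9.754 = 96.2715 µg/mL·h
F = (AUC_ev/D_ev)/(AUC_iv/D_iv) = (96.2715/150)/(105/150) = 0.64181/0.7 = 0.9169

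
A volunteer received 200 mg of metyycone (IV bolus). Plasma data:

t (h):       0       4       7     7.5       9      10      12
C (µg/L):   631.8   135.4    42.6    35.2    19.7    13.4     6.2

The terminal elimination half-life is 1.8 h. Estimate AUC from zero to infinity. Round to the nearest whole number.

Trapezoidal AUC_0→12:
  [0→4]: (631.8+135.4)/2 × 4 = 1534.4
  [4→7]: (135.4+42.6)/2 × 3 = 267.0
  [7→7.5]: (42.6+35.2)/2 × 0.5 = 19.45
  [7.5→9]: (35.2+19.7)/2 × 1.5 = 41.175
  [9→10]: (19.7+13.4)/2 × 1 = 16.55
  [10→12]: (13.4+6.2)/2 × 2 = 19.6
  Sum = 1898.175 µg/L·h
k_e = ln2 / t½ = 0.693147 / 1.8 = 0.3851 h^-1
Extrapolated tail: C_last / k_e = 6.2 / 0.3851 = 16.100
AUC_0→∞ = 1898.175 + 16.100 = 1914.275 µg/L·h

AUC = 1914 µg/L·h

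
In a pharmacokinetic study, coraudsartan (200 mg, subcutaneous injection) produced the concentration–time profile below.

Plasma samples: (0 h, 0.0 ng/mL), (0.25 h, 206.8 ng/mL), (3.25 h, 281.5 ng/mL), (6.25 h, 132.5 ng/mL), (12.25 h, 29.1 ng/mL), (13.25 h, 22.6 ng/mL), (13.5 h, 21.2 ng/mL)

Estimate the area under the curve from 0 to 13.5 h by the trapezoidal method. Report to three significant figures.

Trapezoidal AUC_0→13.5:
  [0→0.25]: (0.0+206.8)/2 × 0.25 = 25.85
  [0.25→3.25]: (206.8+281.5)/2 × 3 = 732.45
  [3.25→6.25]: (281.5+132.5)/2 × 3 = 621.0
  [6.25→12.25]: (132.5+29.1)/2 × 6 = 484.8
  [12.25→13.25]: (29.1+22.6)/2 × 1 = 25.85
  [13.25→13.5]: (22.6+21.2)/2 × 0.25 = 5.475
  Sum = 1895.425 ng/mL·h

AUC = 1900 ng/mL·h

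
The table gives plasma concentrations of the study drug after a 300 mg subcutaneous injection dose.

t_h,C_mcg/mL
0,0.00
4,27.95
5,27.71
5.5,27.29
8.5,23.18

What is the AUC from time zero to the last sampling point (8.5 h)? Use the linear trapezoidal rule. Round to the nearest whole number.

AUC = 173 mcg/mL·h

Trapezoidal AUC_0→8.5:
  [0→4]: (0.00+27.95)/2 × 4 = 55.9
  [4→5]: (27.95+27.71)/2 × 1 = 27.83
  [5→5.5]: (27.71+27.29)/2 × 0.5 = 13.75
  [5.5→8.5]: (27.29+23.18)/2 × 3 = 75.705
  Sum = 173.185 mcg/mL·h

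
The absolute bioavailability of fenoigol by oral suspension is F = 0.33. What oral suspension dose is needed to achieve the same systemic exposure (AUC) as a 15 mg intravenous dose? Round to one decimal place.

D_oral = 45.5 mg

For equal systemic exposure: F × D_ev = D_iv
D_ev = D_iv / F = 15 / 0.33 = 45.4545 mg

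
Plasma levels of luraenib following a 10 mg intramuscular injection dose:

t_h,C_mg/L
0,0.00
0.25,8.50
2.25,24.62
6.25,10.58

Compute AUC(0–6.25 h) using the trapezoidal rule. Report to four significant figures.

Trapezoidal AUC_0→6.25:
  [0→0.25]: (0.00+8.50)/2 × 0.25 = 1.0625
  [0.25→2.25]: (8.50+24.62)/2 × 2 = 33.12
  [2.25→6.25]: (24.62+10.58)/2 × 4 = 70.4
  Sum = 104.5825 mg/L·h

AUC = 104.6 mg/L·h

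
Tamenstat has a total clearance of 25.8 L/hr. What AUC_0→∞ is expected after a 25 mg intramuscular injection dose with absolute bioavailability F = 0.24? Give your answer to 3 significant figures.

AUC_0→∞ = F × Dose / CL
        = 0.24 × 25 / 25.8 = 0.232558 mg/L·hr

AUC = 0.233 mg/L·hr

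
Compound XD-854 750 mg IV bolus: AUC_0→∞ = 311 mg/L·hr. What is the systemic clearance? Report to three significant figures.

CL = Dose_iv / AUC_0→∞
   = 750 / 311 = 2.41158 L/hr

CL = 2.41 L/hr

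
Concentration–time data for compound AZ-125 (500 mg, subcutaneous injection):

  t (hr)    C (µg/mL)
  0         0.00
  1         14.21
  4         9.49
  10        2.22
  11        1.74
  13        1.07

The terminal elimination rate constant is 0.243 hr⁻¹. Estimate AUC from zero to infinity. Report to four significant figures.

AUC = 86.98 µg/mL·hr

Trapezoidal AUC_0→13:
  [0→1]: (0.00+14.21)/2 × 1 = 7.105
  [1→4]: (14.21+9.49)/2 × 3 = 35.55
  [4→10]: (9.49+2.22)/2 × 6 = 35.13
  [10→11]: (2.22+1.74)/2 × 1 = 1.98
  [11→13]: (1.74+1.07)/2 × 2 = 2.81
  Sum = 82.575 µg/mL·hr
Extrapolated tail: C_last / k_e = 1.07 / 0.243 = 4.403
AUC_0→∞ = 82.575 + 4.403 = 86.978 µg/mL·hr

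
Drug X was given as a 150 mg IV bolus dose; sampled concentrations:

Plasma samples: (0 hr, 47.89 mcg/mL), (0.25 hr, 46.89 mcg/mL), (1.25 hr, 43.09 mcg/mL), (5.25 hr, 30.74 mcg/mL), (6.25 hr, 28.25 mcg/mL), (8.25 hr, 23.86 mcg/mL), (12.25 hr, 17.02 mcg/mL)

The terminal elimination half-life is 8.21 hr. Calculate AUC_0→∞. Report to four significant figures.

Trapezoidal AUC_0→12.25:
  [0→0.25]: (47.89+46.89)/2 × 0.25 = 11.8475
  [0.25→1.25]: (46.89+43.09)/2 × 1 = 44.99
  [1.25→5.25]: (43.09+30.74)/2 × 4 = 147.66
  [5.25→6.25]: (30.74+28.25)/2 × 1 = 29.495
  [6.25→8.25]: (28.25+23.86)/2 × 2 = 52.11
  [8.25→12.25]: (23.86+17.02)/2 × 4 = 81.76
  Sum = 367.8625 mcg/mL·hr
k_e = ln2 / t½ = 0.693147 / 8.21 = 0.0844 hr^-1
Extrapolated tail: C_last / k_e = 17.02 / 0.0844 = 201.659
AUC_0→∞ = 367.8625 + 201.659 = 569.5215 mcg/mL·hr

AUC = 569.5 mcg/mL·hr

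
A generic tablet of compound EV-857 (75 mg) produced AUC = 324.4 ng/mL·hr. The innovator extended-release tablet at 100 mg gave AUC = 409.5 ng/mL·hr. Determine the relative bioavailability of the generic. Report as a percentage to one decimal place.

F_rel = (AUC_test/D_test) / (AUC_ref/D_ref)
      = (324.4/75) / (409.5/100)
      = 4.32533 / 4.095 = 1.0562 = 105.62%

F_rel = 105.6%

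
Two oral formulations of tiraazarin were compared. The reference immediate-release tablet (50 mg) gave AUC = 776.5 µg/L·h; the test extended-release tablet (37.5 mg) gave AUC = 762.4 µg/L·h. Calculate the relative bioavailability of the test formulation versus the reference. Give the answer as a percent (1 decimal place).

F_rel = (AUC_test/D_test) / (AUC_ref/D_ref)
      = (762.4/37.5) / (776.5/50)
      = 20.3307 / 15.53 = 1.3091 = 130.91%

F_rel = 130.9%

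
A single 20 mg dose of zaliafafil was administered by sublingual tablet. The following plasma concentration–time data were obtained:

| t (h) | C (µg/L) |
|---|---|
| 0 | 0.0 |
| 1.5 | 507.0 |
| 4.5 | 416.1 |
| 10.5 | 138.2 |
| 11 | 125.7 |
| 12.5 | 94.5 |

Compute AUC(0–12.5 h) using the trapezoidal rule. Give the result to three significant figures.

Trapezoidal AUC_0→12.5:
  [0→1.5]: (0.0+507.0)/2 × 1.5 = 380.25
  [1.5→4.5]: (507.0+416.1)/2 × 3 = 1384.65
  [4.5→10.5]: (416.1+138.2)/2 × 6 = 1662.9
  [10.5→11]: (138.2+125.7)/2 × 0.5 = 65.975
  [11→12.5]: (125.7+94.5)/2 × 1.5 = 165.15
  Sum = 3658.925 µg/L·h

AUC = 3660 µg/L·h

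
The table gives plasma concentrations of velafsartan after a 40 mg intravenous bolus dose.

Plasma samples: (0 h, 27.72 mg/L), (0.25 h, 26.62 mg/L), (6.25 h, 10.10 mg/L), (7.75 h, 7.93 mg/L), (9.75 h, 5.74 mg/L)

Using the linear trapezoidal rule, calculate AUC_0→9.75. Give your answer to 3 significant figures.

AUC = 144 mg/L·h

Trapezoidal AUC_0→9.75:
  [0→0.25]: (27.72+26.62)/2 × 0.25 = 6.7925
  [0.25→6.25]: (26.62+10.10)/2 × 6 = 110.16
  [6.25→7.75]: (10.10+7.93)/2 × 1.5 = 13.5225
  [7.75→9.75]: (7.93+5.74)/2 × 2 = 13.67
  Sum = 144.145 mg/L·h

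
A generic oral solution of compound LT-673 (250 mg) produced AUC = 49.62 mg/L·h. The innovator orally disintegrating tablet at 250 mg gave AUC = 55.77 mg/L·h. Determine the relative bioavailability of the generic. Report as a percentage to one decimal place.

F_rel = 89.0%

F_rel = (AUC_test/D_test) / (AUC_ref/D_ref)
      = (49.62/250) / (55.77/250)
      = 0.19848 / 0.22308 = 0.8897 = 88.97%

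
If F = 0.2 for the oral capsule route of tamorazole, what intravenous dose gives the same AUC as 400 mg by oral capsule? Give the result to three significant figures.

Systemic exposure from an extravascular dose = F × D_ev, so the equivalent IV dose is F × D_ev.
D_iv = F × D_ev = 0.2 × 400 = 80 mg

D_iv = 80.0 mg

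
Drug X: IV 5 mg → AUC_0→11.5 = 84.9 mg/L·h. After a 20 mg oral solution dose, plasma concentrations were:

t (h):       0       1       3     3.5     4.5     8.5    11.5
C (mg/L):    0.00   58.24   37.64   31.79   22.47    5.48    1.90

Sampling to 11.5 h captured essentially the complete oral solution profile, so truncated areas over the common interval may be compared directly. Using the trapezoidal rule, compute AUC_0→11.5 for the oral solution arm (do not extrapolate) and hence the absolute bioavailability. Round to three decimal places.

F = 0.696

Trapezoidal AUC_0→11.5 (oral solution):
  [0→1]: (0.00+58.24)/2 × 1 = 29.12
  [1→3]: (58.24+37.64)/2 × 2 = 95.88
  [3→3.5]: (37.64+31.79)/2 × 0.5 = 17.3575
  [3.5→4.5]: (31.79+22.47)/2 × 1 = 27.13
  [4.5→8.5]: (22.47+5.48)/2 × 4 = 55.9
  [8.5→11.5]: (5.48+1.90)/2 × 3 = 11.07
  Sum = 236.4575 mg/L·h
F = (AUC_ev/D_ev)/(AUC_iv/D_iv) = (236.4575/20)/(84.9/5) = 11.822875/16.98 = 0.6963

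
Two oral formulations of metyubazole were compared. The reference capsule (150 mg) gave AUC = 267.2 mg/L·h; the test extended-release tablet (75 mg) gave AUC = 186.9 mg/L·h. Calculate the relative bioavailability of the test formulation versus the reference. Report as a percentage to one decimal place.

F_rel = (AUC_test/D_test) / (AUC_ref/D_ref)
      = (186.9/75) / (267.2/150)
      = 2.492 / 1.78133 = 1.3990 = 139.90%

F_rel = 139.9%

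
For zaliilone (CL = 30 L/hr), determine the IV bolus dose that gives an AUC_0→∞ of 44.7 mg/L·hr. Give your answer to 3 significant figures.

Dose_iv = CL × AUC_0→∞
     = 30 × 44.7 = 1341 mg

Dose = 1340 mg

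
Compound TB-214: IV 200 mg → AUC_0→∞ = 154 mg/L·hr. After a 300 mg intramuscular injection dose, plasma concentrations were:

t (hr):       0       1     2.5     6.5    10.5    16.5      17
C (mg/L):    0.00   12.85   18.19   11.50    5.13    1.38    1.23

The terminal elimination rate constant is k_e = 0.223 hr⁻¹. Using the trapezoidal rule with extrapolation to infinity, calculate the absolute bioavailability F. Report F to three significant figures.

F = 0.641

Trapezoidal AUC_0→17 (intramuscular injection):
  [0→1]: (0.00+12.85)/2 × 1 = 6.425
  [1→2.5]: (12.85+18.19)/2 × 1.5 = 23.28
  [2.5→6.5]: (18.19+11.50)/2 × 4 = 59.38
  [6.5→10.5]: (11.50+5.13)/2 × 4 = 33.26
  [10.5→16.5]: (5.13+1.38)/2 × 6 = 19.53
  [16.5→17]: (1.38+1.23)/2 × 0.5 = 0.6525
  Sum = 142.5275 mg/L·hr
Tail: C_last/k_e = 1.23/0.223 = 5.516
AUC_0→∞ (intramuscular injection) = 142.5275 + 5.516 = 148.0435 mg/L·hr
F = (AUC_ev/D_ev)/(AUC_iv/D_iv) = (148.0435/300)/(154/200) = 0.493478/0.77 = 0.6409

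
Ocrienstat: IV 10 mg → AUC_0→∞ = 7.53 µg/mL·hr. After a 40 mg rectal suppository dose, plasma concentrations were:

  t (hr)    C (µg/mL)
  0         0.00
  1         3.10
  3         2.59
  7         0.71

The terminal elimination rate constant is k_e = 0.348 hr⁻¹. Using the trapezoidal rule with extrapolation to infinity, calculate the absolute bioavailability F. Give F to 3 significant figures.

F = 0.527

Trapezoidal AUC_0→7 (rectal suppository):
  [0→1]: (0.00+3.10)/2 × 1 = 1.55
  [1→3]: (3.10+2.59)/2 × 2 = 5.69
  [3→7]: (2.59+0.71)/2 × 4 = 6.6
  Sum = 13.84 µg/mL·hr
Tail: C_last/k_e = 0.71/0.348 = 2.040
AUC_0→∞ (rectal suppository) = 13.84 + 2.040 = 15.88 µg/mL·hr
F = (AUC_ev/D_ev)/(AUC_iv/D_iv) = (15.88/40)/(7.53/10) = 0.397/0.753 = 0.5272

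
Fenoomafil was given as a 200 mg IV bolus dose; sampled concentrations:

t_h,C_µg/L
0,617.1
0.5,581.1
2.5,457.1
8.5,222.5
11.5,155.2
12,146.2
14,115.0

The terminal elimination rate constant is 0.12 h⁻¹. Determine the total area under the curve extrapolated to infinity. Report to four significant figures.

Trapezoidal AUC_0→14:
  [0→0.5]: (617.1+581.1)/2 × 0.5 = 299.55
  [0.5→2.5]: (581.1+457.1)/2 × 2 = 1038.2
  [2.5→8.5]: (457.1+222.5)/2 × 6 = 2038.8
  [8.5→11.5]: (222.5+155.2)/2 × 3 = 566.55
  [11.5→12]: (155.2+146.2)/2 × 0.5 = 75.35
  [12→14]: (146.2+115.0)/2 × 2 = 261.2
  Sum = 4279.65 µg/L·h
Extrapolated tail: C_last / k_e = 115.0 / 0.12 = 958.333
AUC_0→∞ = 4279.65 + 958.333 = 5237.983 µg/L·h

AUC = 5238 µg/L·h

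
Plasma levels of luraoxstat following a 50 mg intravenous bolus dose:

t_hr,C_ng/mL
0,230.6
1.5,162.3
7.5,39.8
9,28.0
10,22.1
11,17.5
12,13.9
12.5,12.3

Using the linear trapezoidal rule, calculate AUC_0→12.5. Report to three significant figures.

AUC = 1020 ng/mL·hr

Trapezoidal AUC_0→12.5:
  [0→1.5]: (230.6+162.3)/2 × 1.5 = 294.675
  [1.5→7.5]: (162.3+39.8)/2 × 6 = 606.3
  [7.5→9]: (39.8+28.0)/2 × 1.5 = 50.85
  [9→10]: (28.0+22.1)/2 × 1 = 25.05
  [10→11]: (22.1+17.5)/2 × 1 = 19.8
  [11→12]: (17.5+13.9)/2 × 1 = 15.7
  [12→12.5]: (13.9+12.3)/2 × 0.5 = 6.55
  Sum = 1018.925 ng/mL·hr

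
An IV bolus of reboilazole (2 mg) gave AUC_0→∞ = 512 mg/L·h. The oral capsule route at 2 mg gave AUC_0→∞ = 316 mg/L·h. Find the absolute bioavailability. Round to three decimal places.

F = 0.617

F = (AUC_ev / D_ev) / (AUC_iv / D_iv)
  = (316/2) / (512/2)
  = 158 / 256 = 0.6172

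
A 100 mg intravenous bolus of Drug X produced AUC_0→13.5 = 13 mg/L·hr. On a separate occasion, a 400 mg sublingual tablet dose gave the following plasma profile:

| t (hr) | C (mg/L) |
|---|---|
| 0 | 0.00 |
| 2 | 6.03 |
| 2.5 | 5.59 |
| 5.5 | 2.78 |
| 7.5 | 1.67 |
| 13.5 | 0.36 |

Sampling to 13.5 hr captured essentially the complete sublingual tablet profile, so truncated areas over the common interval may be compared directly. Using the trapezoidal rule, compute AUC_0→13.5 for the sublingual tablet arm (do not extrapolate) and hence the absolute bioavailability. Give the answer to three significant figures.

F = 0.616

Trapezoidal AUC_0→13.5 (sublingual tablet):
  [0→2]: (0.00+6.03)/2 × 2 = 6.03
  [2→2.5]: (6.03+5.59)/2 × 0.5 = 2.905
  [2.5→5.5]: (5.59+2.78)/2 × 3 = 12.555
  [5.5→7.5]: (2.78+1.67)/2 × 2 = 4.45
  [7.5→13.5]: (1.67+0.36)/2 × 6 = 6.09
  Sum = 32.03 mg/L·hr
F = (AUC_ev/D_ev)/(AUC_iv/D_iv) = (32.03/400)/(13/100) = 0.080075/0.13 = 0.6160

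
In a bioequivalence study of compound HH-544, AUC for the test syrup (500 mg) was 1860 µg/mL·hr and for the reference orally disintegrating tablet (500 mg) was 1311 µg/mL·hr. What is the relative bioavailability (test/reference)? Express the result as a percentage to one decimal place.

F_rel = (AUC_test/D_test) / (AUC_ref/D_ref)
      = (1860/500) / (1311/500)
      = 3.72 / 2.622 = 1.4188 = 141.88%

F_rel = 141.9%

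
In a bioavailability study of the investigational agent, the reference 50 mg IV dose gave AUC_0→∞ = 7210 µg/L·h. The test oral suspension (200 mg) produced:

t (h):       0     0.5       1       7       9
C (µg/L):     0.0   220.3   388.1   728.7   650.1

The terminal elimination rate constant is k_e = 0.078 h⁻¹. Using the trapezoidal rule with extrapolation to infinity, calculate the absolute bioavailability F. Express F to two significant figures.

F = 0.46

Trapezoidal AUC_0→9 (oral suspension):
  [0→0.5]: (0.0+220.3)/2 × 0.5 = 55.075
  [0.5→1]: (220.3+388.1)/2 × 0.5 = 152.1
  [1→7]: (388.1+728.7)/2 × 6 = 3350.4
  [7→9]: (728.7+650.1)/2 × 2 = 1378.8
  Sum = 4936.375 µg/L·h
Tail: C_last/k_e = 650.1/0.078 = 8334.615
AUC_0→∞ (oral suspension) = 4936.375 + 8334.615 = 13270.99 µg/L·h
F = (AUC_ev/D_ev)/(AUC_iv/D_iv) = (13270.99/200)/(7210/50) = 66.35495/144.2 = 0.4602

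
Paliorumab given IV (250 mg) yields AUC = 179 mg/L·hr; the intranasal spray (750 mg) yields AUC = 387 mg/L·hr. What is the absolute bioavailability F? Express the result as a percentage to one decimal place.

F = 72.1%

F = (AUC_ev / D_ev) / (AUC_iv / D_iv)
  = (387/750) / (179/250)
  = 0.516 / 0.716 = 0.7207
  = 72.07%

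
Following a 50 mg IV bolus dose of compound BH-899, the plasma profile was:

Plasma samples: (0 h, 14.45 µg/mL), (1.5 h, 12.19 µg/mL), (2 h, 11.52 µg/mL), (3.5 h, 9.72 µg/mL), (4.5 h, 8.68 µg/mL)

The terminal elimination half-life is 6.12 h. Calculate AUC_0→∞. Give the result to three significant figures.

AUC = 128 µg/mL·h

Trapezoidal AUC_0→4.5:
  [0→1.5]: (14.45+12.19)/2 × 1.5 = 19.98
  [1.5→2]: (12.19+11.52)/2 × 0.5 = 5.9275
  [2→3.5]: (11.52+9.72)/2 × 1.5 = 15.93
  [3.5→4.5]: (9.72+8.68)/2 × 1 = 9.2
  Sum = 51.0375 µg/mL·h
k_e = ln2 / t½ = 0.693147 / 6.12 = 0.1133 h^-1
Extrapolated tail: C_last / k_e = 8.68 / 0.1133 = 76.611
AUC_0→∞ = 51.0375 + 76.611 = 127.6485 µg/mL·h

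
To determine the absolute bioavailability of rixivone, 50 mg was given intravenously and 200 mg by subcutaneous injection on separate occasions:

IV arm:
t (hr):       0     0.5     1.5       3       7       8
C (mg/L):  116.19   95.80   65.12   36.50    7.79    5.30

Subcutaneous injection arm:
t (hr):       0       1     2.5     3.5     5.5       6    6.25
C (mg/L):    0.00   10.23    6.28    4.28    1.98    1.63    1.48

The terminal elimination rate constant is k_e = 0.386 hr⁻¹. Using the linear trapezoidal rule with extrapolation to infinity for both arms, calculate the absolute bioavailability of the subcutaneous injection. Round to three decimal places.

F = 0.027

Trapezoidal AUC_0→8 (IV):
  [0→0.5]: (116.19+95.80)/2 × 0.5 = 52.9975
  [0.5→1.5]: (95.80+65.12)/2 × 1 = 80.46
  [1.5→3]: (65.12+36.50)/2 × 1.5 = 76.215
  [3→7]: (36.50+7.79)/2 × 4 = 88.58
  [7→8]: (7.79+5.30)/2 × 1 = 6.545
  Sum = 304.7975 mg/L·hr
IV tail: 5.30/0.386 = 13.731; AUC_iv,0→∞ = 304.7975 + 13.731 = 318.5285 mg/L·hr
Trapezoidal AUC_0→6.25 (subcutaneous injection):
  [0→1]: (0.00+10.23)/2 × 1 = 5.115
  [1→2.5]: (10.23+6.28)/2 × 1.5 = 12.3825
  [2.5→3.5]: (6.28+4.28)/2 × 1 = 5.28
  [3.5→5.5]: (4.28+1.98)/2 × 2 = 6.26
  [5.5→6]: (1.98+1.63)/2 × 0.5 = 0.9025
  [6→6.25]: (1.63+1.48)/2 × 0.25 = 0.38875
  Sum = 30.32875 mg/L·hr
subcutaneous injection tail: 1.48/0.386 = 3.834; AUC_ev,0→∞ = 30.32875 + 3.834 = 34.16275 mg/L·hr
F = (AUC_ev/D_ev)/(AUC_iv/D_iv) = (34.16275/200)/(318.5285/50) = 0.17081375/6.37057 = 0.0268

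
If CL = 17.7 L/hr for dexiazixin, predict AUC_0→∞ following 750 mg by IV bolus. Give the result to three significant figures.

AUC_0→∞ = Dose_iv / CL
        = 750 / 17.7 = 42.3729 mg/L·hr

AUC = 42.4 mg/L·hr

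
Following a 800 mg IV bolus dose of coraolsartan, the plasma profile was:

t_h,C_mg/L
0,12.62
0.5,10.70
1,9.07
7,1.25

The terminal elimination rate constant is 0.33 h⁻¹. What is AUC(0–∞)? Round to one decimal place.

AUC = 45.5 mg/L·h

Trapezoidal AUC_0→7:
  [0→0.5]: (12.62+10.70)/2 × 0.5 = 5.83
  [0.5→1]: (10.70+9.07)/2 × 0.5 = 4.9425
  [1→7]: (9.07+1.25)/2 × 6 = 30.96
  Sum = 41.7325 mg/L·h
Extrapolated tail: C_last / k_e = 1.25 / 0.33 = 3.788
AUC_0→∞ = 41.7325 + 3.788 = 45.5205 mg/L·h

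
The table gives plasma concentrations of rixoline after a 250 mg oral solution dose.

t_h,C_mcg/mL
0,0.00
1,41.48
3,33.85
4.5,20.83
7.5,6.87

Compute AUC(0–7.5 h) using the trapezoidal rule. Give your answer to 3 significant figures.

Trapezoidal AUC_0→7.5:
  [0→1]: (0.00+41.48)/2 × 1 = 20.74
  [1→3]: (41.48+33.85)/2 × 2 = 75.33
  [3→4.5]: (33.85+20.83)/2 × 1.5 = 41.01
  [4.5→7.5]: (20.83+6.87)/2 × 3 = 41.55
  Sum = 178.63 mcg/mL·h

AUC = 179 mcg/mL·h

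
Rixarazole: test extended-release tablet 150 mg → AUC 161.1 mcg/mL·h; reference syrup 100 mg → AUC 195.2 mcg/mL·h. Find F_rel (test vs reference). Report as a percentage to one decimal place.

F_rel = (AUC_test/D_test) / (AUC_ref/D_ref)
      = (161.1/150) / (195.2/100)
      = 1.074 / 1.952 = 0.5502 = 55.02%

F_rel = 55.0%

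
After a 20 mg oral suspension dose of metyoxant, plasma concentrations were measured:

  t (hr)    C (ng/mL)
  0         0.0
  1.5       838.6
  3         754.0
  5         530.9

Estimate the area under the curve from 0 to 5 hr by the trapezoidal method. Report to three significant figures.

AUC = 3110 ng/mL·hr

Trapezoidal AUC_0→5:
  [0→1.5]: (0.0+838.6)/2 × 1.5 = 628.95
  [1.5→3]: (838.6+754.0)/2 × 1.5 = 1194.45
  [3→5]: (754.0+530.9)/2 × 2 = 1284.9
  Sum = 3108.3 ng/mL·hr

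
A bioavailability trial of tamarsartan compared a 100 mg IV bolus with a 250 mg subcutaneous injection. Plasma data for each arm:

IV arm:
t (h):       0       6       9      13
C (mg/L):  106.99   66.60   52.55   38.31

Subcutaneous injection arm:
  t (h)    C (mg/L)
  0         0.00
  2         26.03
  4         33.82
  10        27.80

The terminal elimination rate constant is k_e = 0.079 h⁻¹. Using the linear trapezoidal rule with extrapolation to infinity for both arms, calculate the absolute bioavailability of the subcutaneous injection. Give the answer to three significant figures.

Trapezoidal AUC_0→13 (IV):
  [0→6]: (106.99+66.60)/2 × 6 = 520.77
  [6→9]: (66.60+52.55)/2 × 3 = 178.725
  [9→13]: (52.55+38.31)/2 × 4 = 181.72
  Sum = 881.215 mg/L·h
IV tail: 38.31/0.079 = 484.937; AUC_iv,0→∞ = 881.215 + 484.937 = 1366.152 mg/L·h
Trapezoidal AUC_0→10 (subcutaneous injection):
  [0→2]: (0.00+26.03)/2 × 2 = 26.03
  [2→4]: (26.03+33.82)/2 × 2 = 59.85
  [4→10]: (33.82+27.80)/2 × 6 = 184.86
  Sum = 270.74 mg/L·h
subcutaneous injection tail: 27.80/0.079 = 351.899; AUC_ev,0→∞ = 270.74 + 351.899 = 622.639 mg/L·h
F = (AUC_ev/D_ev)/(AUC_iv/D_iv) = (622.639/250)/(1366.152/100) = 2.490556/13.66152 = 0.1823

F = 0.182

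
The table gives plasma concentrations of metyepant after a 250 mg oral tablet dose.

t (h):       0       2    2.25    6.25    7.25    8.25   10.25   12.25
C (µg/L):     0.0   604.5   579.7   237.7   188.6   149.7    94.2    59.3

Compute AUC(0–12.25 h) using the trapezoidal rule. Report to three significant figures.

AUC = 3170 µg/L·h

Trapezoidal AUC_0→12.25:
  [0→2]: (0.0+604.5)/2 × 2 = 604.5
  [2→2.25]: (604.5+579.7)/2 × 0.25 = 148.025
  [2.25→6.25]: (579.7+237.7)/2 × 4 = 1634.8
  [6.25→7.25]: (237.7+188.6)/2 × 1 = 213.15
  [7.25→8.25]: (188.6+149.7)/2 × 1 = 169.15
  [8.25→10.25]: (149.7+94.2)/2 × 2 = 243.9
  [10.25→12.25]: (94.2+59.3)/2 × 2 = 153.5
  Sum = 3167.025 µg/L·h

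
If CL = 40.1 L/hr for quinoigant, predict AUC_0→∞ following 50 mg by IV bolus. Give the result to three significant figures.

AUC_0→∞ = Dose_iv / CL
        = 50 / 40.1 = 1.24688 mg/L·hr

AUC = 1.25 mg/L·hr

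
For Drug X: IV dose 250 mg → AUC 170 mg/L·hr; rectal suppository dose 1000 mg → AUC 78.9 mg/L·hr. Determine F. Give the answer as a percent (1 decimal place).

F = (AUC_ev / D_ev) / (AUC_iv / D_iv)
  = (78.9/1000) / (170/250)
  = 0.0789 / 0.68 = 0.1160
  = 11.60%

F = 11.6%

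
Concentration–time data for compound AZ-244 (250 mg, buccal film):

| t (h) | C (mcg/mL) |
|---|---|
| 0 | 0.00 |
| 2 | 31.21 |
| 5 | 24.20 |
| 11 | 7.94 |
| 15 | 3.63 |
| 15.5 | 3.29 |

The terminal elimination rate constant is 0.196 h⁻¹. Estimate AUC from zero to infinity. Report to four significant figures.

AUC = 252.4 mcg/mL·h

Trapezoidal AUC_0→15.5:
  [0→2]: (0.00+31.21)/2 × 2 = 31.21
  [2→5]: (31.21+24.20)/2 × 3 = 83.115
  [5→11]: (24.20+7.94)/2 × 6 = 96.42
  [11→15]: (7.94+3.63)/2 × 4 = 23.14
  [15→15.5]: (3.63+3.29)/2 × 0.5 = 1.73
  Sum = 235.615 mcg/mL·h
Extrapolated tail: C_last / k_e = 3.29 / 0.196 = 16.786
AUC_0→∞ = 235.615 + 16.786 = 252.401 mcg/mL·h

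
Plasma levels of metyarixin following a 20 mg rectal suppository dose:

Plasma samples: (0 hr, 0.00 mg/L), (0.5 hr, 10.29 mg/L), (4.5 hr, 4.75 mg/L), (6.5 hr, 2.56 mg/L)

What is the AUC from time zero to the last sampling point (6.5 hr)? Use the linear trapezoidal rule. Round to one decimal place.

AUC = 40.0 mg/L·hr

Trapezoidal AUC_0→6.5:
  [0→0.5]: (0.00+10.29)/2 × 0.5 = 2.5725
  [0.5→4.5]: (10.29+4.75)/2 × 4 = 30.08
  [4.5→6.5]: (4.75+2.56)/2 × 2 = 7.31
  Sum = 39.9625 mg/L·hr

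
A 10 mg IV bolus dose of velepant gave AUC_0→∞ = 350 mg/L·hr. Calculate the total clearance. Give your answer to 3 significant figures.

CL = 0.0286 L/hr

CL = Dose_iv / AUC_0→∞
   = 10 / 350 = 0.0285714 L/hr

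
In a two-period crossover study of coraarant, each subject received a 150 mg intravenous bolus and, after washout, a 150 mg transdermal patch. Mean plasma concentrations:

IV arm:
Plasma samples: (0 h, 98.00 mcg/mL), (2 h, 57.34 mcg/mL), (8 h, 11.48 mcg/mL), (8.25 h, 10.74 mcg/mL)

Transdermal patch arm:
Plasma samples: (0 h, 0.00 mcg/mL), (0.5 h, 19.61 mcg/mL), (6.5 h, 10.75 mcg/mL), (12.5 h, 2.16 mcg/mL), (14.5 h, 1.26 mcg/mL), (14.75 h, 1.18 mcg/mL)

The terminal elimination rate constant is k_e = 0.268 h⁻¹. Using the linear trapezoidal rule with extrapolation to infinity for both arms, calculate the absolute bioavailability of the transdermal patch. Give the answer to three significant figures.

F = 0.353

Trapezoidal AUC_0→8.25 (IV):
  [0→2]: (98.00+57.34)/2 × 2 = 155.34
  [2→8]: (57.34+11.48)/2 × 6 = 206.46
  [8→8.25]: (11.48+10.74)/2 × 0.25 = 2.7775
  Sum = 364.5775 mcg/mL·h
IV tail: 10.74/0.268 = 40.075; AUC_iv,0→∞ = 364.5775 + 40.075 = 404.6525 mcg/mL·h
Trapezoidal AUC_0→14.75 (transdermal patch):
  [0→0.5]: (0.00+19.61)/2 × 0.5 = 4.9025
  [0.5→6.5]: (19.61+10.75)/2 × 6 = 91.08
  [6.5→12.5]: (10.75+2.16)/2 × 6 = 38.73
  [12.5→14.5]: (2.16+1.26)/2 × 2 = 3.42
  [14.5→14.75]: (1.26+1.18)/2 × 0.25 = 0.305
  Sum = 138.4375 mcg/mL·h
transdermal patch tail: 1.18/0.268 = 4.403; AUC_ev,0→∞ = 138.4375 + 4.403 = 142.8405 mcg/mL·h
F = (AUC_ev/D_ev)/(AUC_iv/D_iv) = (142.8405/150)/(404.6525/150) = 0.95227/2.69768 = 0.3530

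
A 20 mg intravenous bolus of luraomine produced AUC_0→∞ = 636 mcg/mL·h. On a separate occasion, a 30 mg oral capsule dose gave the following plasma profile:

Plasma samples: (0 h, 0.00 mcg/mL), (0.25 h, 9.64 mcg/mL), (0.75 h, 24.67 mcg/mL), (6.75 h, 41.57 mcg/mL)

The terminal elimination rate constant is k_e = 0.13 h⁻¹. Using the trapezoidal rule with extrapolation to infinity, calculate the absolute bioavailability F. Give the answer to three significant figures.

F = 0.554

Trapezoidal AUC_0→6.75 (oral capsule):
  [0→0.25]: (0.00+9.64)/2 × 0.25 = 1.205
  [0.25→0.75]: (9.64+24.67)/2 × 0.5 = 8.5775
  [0.75→6.75]: (24.67+41.57)/2 × 6 = 198.72
  Sum = 208.5025 mcg/mL·h
Tail: C_last/k_e = 41.57/0.13 = 319.769
AUC_0→∞ (oral capsule) = 208.5025 + 319.769 = 528.2715 mcg/mL·h
F = (AUC_ev/D_ev)/(AUC_iv/D_iv) = (528.2715/30)/(636/20) = 17.60905/31.8 = 0.5537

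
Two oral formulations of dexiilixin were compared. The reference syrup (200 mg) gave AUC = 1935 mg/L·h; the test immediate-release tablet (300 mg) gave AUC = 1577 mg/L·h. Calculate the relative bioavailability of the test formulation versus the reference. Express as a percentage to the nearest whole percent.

F_rel = 54%

F_rel = (AUC_test/D_test) / (AUC_ref/D_ref)
      = (1577/300) / (1935/200)
      = 5.25667 / 9.675 = 0.5433 = 54.33%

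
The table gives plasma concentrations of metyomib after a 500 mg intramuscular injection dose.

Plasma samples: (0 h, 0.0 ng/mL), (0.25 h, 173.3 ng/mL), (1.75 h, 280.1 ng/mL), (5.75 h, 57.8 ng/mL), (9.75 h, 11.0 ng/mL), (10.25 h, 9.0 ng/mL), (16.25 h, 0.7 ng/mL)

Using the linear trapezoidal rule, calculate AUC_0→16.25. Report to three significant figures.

Trapezoidal AUC_0→16.25:
  [0→0.25]: (0.0+173.3)/2 × 0.25 = 21.6625
  [0.25→1.75]: (173.3+280.1)/2 × 1.5 = 340.05
  [1.75→5.75]: (280.1+57.8)/2 × 4 = 675.8
  [5.75→9.75]: (57.8+11.0)/2 × 4 = 137.6
  [9.75→10.25]: (11.0+9.0)/2 × 0.5 = 5.0
  [10.25→16.25]: (9.0+0.7)/2 × 6 = 29.1
  Sum = 1209.2125 ng/mL·h

AUC = 1210 ng/mL·h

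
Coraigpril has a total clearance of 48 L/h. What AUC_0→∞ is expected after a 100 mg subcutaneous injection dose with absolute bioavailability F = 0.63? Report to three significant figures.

AUC = 1.31 mg/L·h

AUC_0→∞ = F × Dose / CL
        = 0.63 × 100 / 48 = 1.3125 mg/L·h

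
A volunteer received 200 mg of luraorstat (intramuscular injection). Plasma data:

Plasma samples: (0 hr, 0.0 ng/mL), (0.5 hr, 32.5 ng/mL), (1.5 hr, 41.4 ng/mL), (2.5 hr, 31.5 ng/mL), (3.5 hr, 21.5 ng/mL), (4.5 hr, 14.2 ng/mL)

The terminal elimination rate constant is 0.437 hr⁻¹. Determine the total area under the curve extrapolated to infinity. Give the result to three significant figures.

Trapezoidal AUC_0→4.5:
  [0→0.5]: (0.0+32.5)/2 × 0.5 = 8.125
  [0.5→1.5]: (32.5+41.4)/2 × 1 = 36.95
  [1.5→2.5]: (41.4+31.5)/2 × 1 = 36.45
  [2.5→3.5]: (31.5+21.5)/2 × 1 = 26.5
  [3.5→4.5]: (21.5+14.2)/2 × 1 = 17.85
  Sum = 125.875 ng/mL·hr
Extrapolated tail: C_last / k_e = 14.2 / 0.437 = 32.494
AUC_0→∞ = 125.875 + 32.494 = 158.369 ng/mL·hr

AUC = 158 ng/mL·hr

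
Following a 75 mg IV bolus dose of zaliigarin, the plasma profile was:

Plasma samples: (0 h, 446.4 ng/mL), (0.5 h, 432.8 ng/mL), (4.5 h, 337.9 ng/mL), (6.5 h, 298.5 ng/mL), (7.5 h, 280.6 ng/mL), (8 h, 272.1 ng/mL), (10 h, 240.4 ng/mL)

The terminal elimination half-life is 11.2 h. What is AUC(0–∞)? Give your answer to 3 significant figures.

AUC = 7220 ng/mL·h

Trapezoidal AUC_0→10:
  [0→0.5]: (446.4+432.8)/2 × 0.5 = 219.8
  [0.5→4.5]: (432.8+337.9)/2 × 4 = 1541.4
  [4.5→6.5]: (337.9+298.5)/2 × 2 = 636.4
  [6.5→7.5]: (298.5+280.6)/2 × 1 = 289.55
  [7.5→8]: (280.6+272.1)/2 × 0.5 = 138.175
  [8→10]: (272.1+240.4)/2 × 2 = 512.5
  Sum = 3337.825 ng/mL·h
k_e = ln2 / t½ = 0.693147 / 11.2 = 0.0619 h^-1
Extrapolated tail: C_last / k_e = 240.4 / 0.0619 = 3883.683
AUC_0→∞ = 3337.825 + 3883.683 = 7221.508 ng/mL·h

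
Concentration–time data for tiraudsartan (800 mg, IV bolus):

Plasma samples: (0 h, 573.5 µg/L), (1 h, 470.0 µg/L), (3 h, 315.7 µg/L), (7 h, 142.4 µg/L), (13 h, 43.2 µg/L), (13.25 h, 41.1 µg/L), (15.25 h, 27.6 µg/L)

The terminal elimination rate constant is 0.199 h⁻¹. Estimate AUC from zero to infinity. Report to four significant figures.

AUC = 2998 µg/L·h

Trapezoidal AUC_0→15.25:
  [0→1]: (573.5+470.0)/2 × 1 = 521.75
  [1→3]: (470.0+315.7)/2 × 2 = 785.7
  [3→7]: (315.7+142.4)/2 × 4 = 916.2
  [7→13]: (142.4+43.2)/2 × 6 = 556.8
  [13→13.25]: (43.2+41.1)/2 × 0.25 = 10.5375
  [13.25→15.25]: (41.1+27.6)/2 × 2 = 68.7
  Sum = 2859.6875 µg/L·h
Extrapolated tail: C_last / k_e = 27.6 / 0.199 = 138.693
AUC_0→∞ = 2859.6875 + 138.693 = 2998.3805 µg/L·h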